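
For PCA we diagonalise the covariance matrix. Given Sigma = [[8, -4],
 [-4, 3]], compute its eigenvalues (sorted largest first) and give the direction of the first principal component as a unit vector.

Step 1 — characteristic polynomial of 2×2 Sigma:
  det(Sigma - λI) = λ² - trace · λ + det = 0.
  trace = 8 + 3 = 11, det = 8·3 - (-4)² = 8.
Step 2 — discriminant:
  Δ = trace² - 4·det = 121 - 32 = 89.
Step 3 — eigenvalues:
  λ = (trace ± √Δ)/2 = (11 ± 9.434)/2,
  λ_1 = 10.217,  λ_2 = 0.783.

Step 4 — unit eigenvector for λ_1: solve (Sigma - λ_1 I)v = 0. First row:
  (8 - 10.217)·v_x + (-4)·v_y = 0, i.e. (-2.217)·v_x + (-4)·v_y = 0,
  so v ∝ (b, λ_1 - a) = (-4, 2.217); multiply by -1 so the first entry is positive: u = (4, -2.217).
  ||u|| = √((4)² + (-2.217)²) = √(20.915) ≈ 4.5733,
  v_1 = u/||u|| ≈ (0.8746, -0.4848) (||v_1|| = 1).

λ_1 = 10.217,  λ_2 = 0.783;  v_1 ≈ (0.8746, -0.4848)


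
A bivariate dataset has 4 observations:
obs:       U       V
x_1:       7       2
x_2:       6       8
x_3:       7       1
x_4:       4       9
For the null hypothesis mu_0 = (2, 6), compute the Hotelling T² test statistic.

Step 1 — sample mean vector:
  mean(U) = (7 + 6 + 7 + 4) / 4 = 24/4 = 6
  mean(V) = (2 + 8 + 1 + 9) / 4 = 20/4 = 5
  x̄ = (6, 5),  deviation x̄ - mu_0 = (6, 5) - (2, 6) = (4, -1).

Step 2 — sample covariance matrix, S[i,j] = (1/(n-1)) · Σ_k (x_{k,i} - mean_i) · (x_{k,j} - mean_j), divisor n-1 = 3:
  S[U,U] = ((1)·(1) + (0)·(0) + (1)·(1) + (-2)·(-2)) / 3 = 6/3 = 2
  S[U,V] = ((1)·(-3) + (0)·(3) + (1)·(-4) + (-2)·(4)) / 3 = -15/3 = -5
  S[V,V] = ((-3)·(-3) + (3)·(3) + (-4)·(-4) + (4)·(4)) / 3 = 50/3 = 16.6667
  S = [[2, -5],
 [-5, 16.6667]].

Step 3 — invert S. det(S) = 2·16.6667 - (-5)² = 8.3333.
  S^{-1} = (1/det) · [[d, -b], [-b, a]] = [[2, 0.6],
 [0.6, 0.24]].

Step 4 — quadratic form (x̄ - mu_0)^T · S^{-1} · (x̄ - mu_0):
  S^{-1} · (x̄ - mu_0) = (7.4, 2.16),
  (x̄ - mu_0)^T · [...] = (4)·(7.4) + (-1)·(2.16) = 27.44.

Step 5 — scale by n: T² = 4 · 27.44 = 109.76.

T² ≈ 109.76


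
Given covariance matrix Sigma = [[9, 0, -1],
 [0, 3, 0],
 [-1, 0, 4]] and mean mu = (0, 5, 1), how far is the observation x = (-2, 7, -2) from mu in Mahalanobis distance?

Step 1 — centre the observation: (x - mu) = (-2, 2, -3).

Step 2 — invert Sigma (cofactor / det for 3×3, or solve directly):
  Sigma^{-1} = [[0.1143, 0, 0.0286],
 [0, 0.3333, 0],
 [0.0286, 0, 0.2571]].

Step 3 — form the quadratic (x - mu)^T · Sigma^{-1} · (x - mu):
  Sigma^{-1} · (x - mu) = (-0.3143, 0.6667, -0.8286).
  (x - mu)^T · [Sigma^{-1} · (x - mu)] = (-2)·(-0.3143) + (2)·(0.6667) + (-3)·(-0.8286) = 4.4476.

Step 4 — take square root: d = √(4.4476) ≈ 2.1089.

d(x, mu) = √(4.4476) ≈ 2.1089


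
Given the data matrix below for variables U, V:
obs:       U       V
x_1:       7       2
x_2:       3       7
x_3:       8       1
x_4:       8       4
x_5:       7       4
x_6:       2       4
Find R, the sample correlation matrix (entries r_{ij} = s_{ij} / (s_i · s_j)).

Step 1 — column means:
  mean(U) = (7 + 3 + 8 + 8 + 7 + 2) / 6 = 35/6 = 5.8333
  mean(V) = (2 + 7 + 1 + 4 + 4 + 4) / 6 = 22/6 = 3.6667

Step 2 — sample variances and covariances s[i,j] = (1/(n-1)) · Σ_k (x_{k,i} - mean_i) · (x_{k,j} - mean_j), with n-1 = 5:
  s[U,U] = ((1.1667)·(1.1667) + (-2.8333)·(-2.8333) + (2.1667)·(2.1667) + (2.1667)·(2.1667) + (1.1667)·(1.1667) + (-3.8333)·(-3.8333)) / 5 = 34.8333/5 = 6.9667
  s[U,V] = ((1.1667)·(-1.6667) + (-2.8333)·(3.3333) + (2.1667)·(-2.6667) + (2.1667)·(0.3333) + (1.1667)·(0.3333) + (-3.8333)·(0.3333)) / 5 = -17.3333/5 = -3.4667
  s[V,V] = ((-1.6667)·(-1.6667) + (3.3333)·(3.3333) + (-2.6667)·(-2.6667) + (0.3333)·(0.3333) + (0.3333)·(0.3333) + (0.3333)·(0.3333)) / 5 = 21.3333/5 = 4.2667
  Sample standard deviations s_i = √(s[i,i]):
  s(U) = √(6.9667) = 2.6394
  s(V) = √(4.2667) = 2.0656

Step 3 — r_{ij} = s_{ij} / (s_i · s_j):
  r[U,U] = 1 (diagonal).
  r[U,V] = -3.4667 / (2.6394 · 2.0656) = -3.4667 / 5.452 = -0.6359
  r[V,V] = 1 (diagonal).

R is symmetric with unit diagonal. Assembling:

R = [[1, -0.6359],
 [-0.6359, 1]]


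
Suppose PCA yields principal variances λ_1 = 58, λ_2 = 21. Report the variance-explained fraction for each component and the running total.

Step 1 — total variance = trace(Sigma) = Σ λ_i = 58 + 21 = 79.

Step 2 — fraction explained by component i = λ_i / Σ λ:
  PC1: 58/79 = 0.7342
  PC2: 21/79 = 0.2658

Step 3 — cumulative fraction after k components = (λ_1 + ... + λ_k) / Σ λ:
  k = 1: 58/79 = 0.7342
  k = 2: (58 + 21)/79 = 79/79 = 1

Summary (fraction, with percent):

explained: PC1 0.7342 (73.42%), PC2 0.2658 (26.58%);  cumulative: 0.7342, 1


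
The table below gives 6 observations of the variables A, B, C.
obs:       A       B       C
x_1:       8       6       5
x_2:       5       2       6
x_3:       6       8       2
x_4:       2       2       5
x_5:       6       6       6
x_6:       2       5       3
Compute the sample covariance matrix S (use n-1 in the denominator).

Step 1 — column means:
  mean(A) = (8 + 5 + 6 + 2 + 6 + 2) / 6 = 29/6 = 4.8333
  mean(B) = (6 + 2 + 8 + 2 + 6 + 5) / 6 = 29/6 = 4.8333
  mean(C) = (5 + 6 + 2 + 5 + 6 + 3) / 6 = 27/6 = 4.5

Step 2 — sample covariance S[i,j] = (1/(n-1)) · Σ_k (x_{k,i} - mean_i) · (x_{k,j} - mean_j), with n-1 = 5.
  S[A,A] = ((3.1667)·(3.1667) + (0.1667)·(0.1667) + (1.1667)·(1.1667) + (-2.8333)·(-2.8333) + (1.1667)·(1.1667) + (-2.8333)·(-2.8333)) / 5 = 28.8333/5 = 5.7667
  S[A,B] = ((3.1667)·(1.1667) + (0.1667)·(-2.8333) + (1.1667)·(3.1667) + (-2.8333)·(-2.8333) + (1.1667)·(1.1667) + (-2.8333)·(0.1667)) / 5 = 15.8333/5 = 3.1667
  S[A,C] = ((3.1667)·(0.5) + (0.1667)·(1.5) + (1.1667)·(-2.5) + (-2.8333)·(0.5) + (1.1667)·(1.5) + (-2.8333)·(-1.5)) / 5 = 3.5/5 = 0.7
  S[B,B] = ((1.1667)·(1.1667) + (-2.8333)·(-2.8333) + (3.1667)·(3.1667) + (-2.8333)·(-2.8333) + (1.1667)·(1.1667) + (0.1667)·(0.1667)) / 5 = 28.8333/5 = 5.7667
  S[B,C] = ((1.1667)·(0.5) + (-2.8333)·(1.5) + (3.1667)·(-2.5) + (-2.8333)·(0.5) + (1.1667)·(1.5) + (0.1667)·(-1.5)) / 5 = -11.5/5 = -2.3
  S[C,C] = ((0.5)·(0.5) + (1.5)·(1.5) + (-2.5)·(-2.5) + (0.5)·(0.5) + (1.5)·(1.5) + (-1.5)·(-1.5)) / 5 = 13.5/5 = 2.7

S is symmetric (S[j,i] = S[i,j]). Assembling:

S = [[5.7667, 3.1667, 0.7],
 [3.1667, 5.7667, -2.3],
 [0.7, -2.3, 2.7]]


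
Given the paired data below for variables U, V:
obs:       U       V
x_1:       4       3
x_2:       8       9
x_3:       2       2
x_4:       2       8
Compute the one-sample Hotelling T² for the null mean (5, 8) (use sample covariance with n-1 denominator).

Step 1 — sample mean vector:
  mean(U) = (4 + 8 + 2 + 2) / 4 = 16/4 = 4
  mean(V) = (3 + 9 + 2 + 8) / 4 = 22/4 = 5.5
  x̄ = (4, 5.5),  deviation x̄ - mu_0 = (4, 5.5) - (5, 8) = (-1, -2.5).

Step 2 — sample covariance matrix, S[i,j] = (1/(n-1)) · Σ_k (x_{k,i} - mean_i) · (x_{k,j} - mean_j), divisor n-1 = 3:
  S[U,U] = ((0)·(0) + (4)·(4) + (-2)·(-2) + (-2)·(-2)) / 3 = 24/3 = 8
  S[U,V] = ((0)·(-2.5) + (4)·(3.5) + (-2)·(-3.5) + (-2)·(2.5)) / 3 = 16/3 = 5.3333
  S[V,V] = ((-2.5)·(-2.5) + (3.5)·(3.5) + (-3.5)·(-3.5) + (2.5)·(2.5)) / 3 = 37/3 = 12.3333
  S = [[8, 5.3333],
 [5.3333, 12.3333]].

Step 3 — invert S. det(S) = 8·12.3333 - (5.3333)² = 70.2222.
  S^{-1} = (1/det) · [[d, -b], [-b, a]] = [[0.1756, -0.0759],
 [-0.0759, 0.1139]].

Step 4 — quadratic form (x̄ - mu_0)^T · S^{-1} · (x̄ - mu_0):
  S^{-1} · (x̄ - mu_0) = (0.0142, -0.2089),
  (x̄ - mu_0)^T · [...] = (-1)·(0.0142) + (-2.5)·(-0.2089) = 0.5079.

Step 5 — scale by n: T² = 4 · 0.5079 = 2.0316.

T² ≈ 2.0316


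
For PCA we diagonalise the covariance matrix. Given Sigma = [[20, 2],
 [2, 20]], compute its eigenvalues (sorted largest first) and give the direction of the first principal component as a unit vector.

Step 1 — characteristic polynomial of 2×2 Sigma:
  det(Sigma - λI) = λ² - trace · λ + det = 0.
  trace = 20 + 20 = 40, det = 20·20 - (2)² = 396.
Step 2 — discriminant:
  Δ = trace² - 4·det = 1600 - 1584 = 16.
Step 3 — eigenvalues:
  λ = (trace ± √Δ)/2 = (40 ± 4)/2,
  λ_1 = 22,  λ_2 = 18.

Step 4 — unit eigenvector for λ_1: solve (Sigma - λ_1 I)v = 0. First row:
  (20 - 22)·v_x + (2)·v_y = 0, i.e. (-2)·v_x + (2)·v_y = 0,
  so v ∝ (b, λ_1 - a) = (2, 2) = u.
  ||u|| = √((2)² + (2)²) = √(8) ≈ 2.8284,
  v_1 = u/||u|| ≈ (0.7071, 0.7071) (||v_1|| = 1).

λ_1 = 22,  λ_2 = 18;  v_1 ≈ (0.7071, 0.7071)


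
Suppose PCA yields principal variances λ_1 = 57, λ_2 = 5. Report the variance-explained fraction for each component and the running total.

Step 1 — total variance = trace(Sigma) = Σ λ_i = 57 + 5 = 62.

Step 2 — fraction explained by component i = λ_i / Σ λ:
  PC1: 57/62 = 0.9194
  PC2: 5/62 = 0.0806

Step 3 — cumulative fraction after k components = (λ_1 + ... + λ_k) / Σ λ:
  k = 1: 57/62 = 0.9194
  k = 2: (57 + 5)/62 = 62/62 = 1

Summary (fraction, with percent):

explained: PC1 0.9194 (91.94%), PC2 0.0806 (8.06%);  cumulative: 0.9194, 1


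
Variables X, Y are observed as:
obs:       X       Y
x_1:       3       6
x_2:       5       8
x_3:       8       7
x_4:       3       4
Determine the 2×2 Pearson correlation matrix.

Step 1 — column means:
  mean(X) = (3 + 5 + 8 + 3) / 4 = 19/4 = 4.75
  mean(Y) = (6 + 8 + 7 + 4) / 4 = 25/4 = 6.25

Step 2 — sample variances and covariances s[i,j] = (1/(n-1)) · Σ_k (x_{k,i} - mean_i) · (x_{k,j} - mean_j), with n-1 = 3:
  s[X,X] = ((-1.75)·(-1.75) + (0.25)·(0.25) + (3.25)·(3.25) + (-1.75)·(-1.75)) / 3 = 16.75/3 = 5.5833
  s[X,Y] = ((-1.75)·(-0.25) + (0.25)·(1.75) + (3.25)·(0.75) + (-1.75)·(-2.25)) / 3 = 7.25/3 = 2.4167
  s[Y,Y] = ((-0.25)·(-0.25) + (1.75)·(1.75) + (0.75)·(0.75) + (-2.25)·(-2.25)) / 3 = 8.75/3 = 2.9167
  Sample standard deviations s_i = √(s[i,i]):
  s(X) = √(5.5833) = 2.3629
  s(Y) = √(2.9167) = 1.7078

Step 3 — r_{ij} = s_{ij} / (s_i · s_j):
  r[X,X] = 1 (diagonal).
  r[X,Y] = 2.4167 / (2.3629 · 1.7078) = 2.4167 / 4.0354 = 0.5989
  r[Y,Y] = 1 (diagonal).

R is symmetric with unit diagonal. Assembling:

R = [[1, 0.5989],
 [0.5989, 1]]


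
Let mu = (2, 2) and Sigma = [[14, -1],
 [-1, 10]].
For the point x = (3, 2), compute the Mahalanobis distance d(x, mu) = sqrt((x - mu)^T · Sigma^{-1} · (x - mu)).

Step 1 — centre the observation: (x - mu) = (1, 0).

Step 2 — invert Sigma. det(Sigma) = 14·10 - (-1)² = 139.
  Sigma^{-1} = (1/det) · [[d, -b], [-b, a]] = [[0.0719, 0.0072],
 [0.0072, 0.1007]].

Step 3 — form the quadratic (x - mu)^T · Sigma^{-1} · (x - mu):
  Sigma^{-1} · (x - mu) = (0.0719, 0.0072).
  (x - mu)^T · [Sigma^{-1} · (x - mu)] = (1)·(0.0719) + (0)·(0.0072) = 0.0719.

Step 4 — take square root: d = √(0.0719) ≈ 0.2682.

d(x, mu) = √(0.0719) ≈ 0.2682


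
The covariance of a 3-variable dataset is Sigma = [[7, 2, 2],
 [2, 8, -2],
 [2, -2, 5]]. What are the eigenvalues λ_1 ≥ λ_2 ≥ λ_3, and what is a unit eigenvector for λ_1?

Step 1 — characteristic polynomial p(λ) = det(λI - Sigma) = λ³ - tr·λ² + c_1·λ - det, where tr = trace, c_1 = sum of the principal 2×2 minors, det = det(Sigma):
  tr = 7 + 8 + 5 = 20,
  c_1 = (7·8 - (2)²) + (7·5 - (2)²) + (8·5 - (-2)²) = 52 + 31 + 36 = 119,
  det = 7·(8·5 - (-2)²) - (2)·((2)·5 - (-2)·(2)) + (2)·((2)·(-2) - 8·(2)) = 7·(36) - (2)·(14) + (2)·(-20) = 184.
  So p(λ) = λ³ - 20λ² + 119λ - 184.
Step 2 — look for an integer root (rational root theorem: any rational root is an integer divisor of 184). Testing λ = 8:
  p(8) = 512 - 1280 + 952 - 184 = 0  ✓
  Dividing out (λ - 8): p(λ) = (λ - 8)(λ² - 12λ + 23).
Step 3 — remaining eigenvalues from the quadratic λ² - 12λ + 23 = 0:
  Δ = 12² - 4·23 = 144 - 92 = 52,  λ = (12 ± √52)/2 = (12 ± 7.2111)/2 ≈ 9.6056 or 2.3944.
  Sorted: λ_1 = 9.6056,  λ_2 = 8,  λ_3 = 2.3944  (check: sum = 20 = tr ✓).

Step 4 — unit eigenvector for λ_1 ≈ 9.6056: v spans the null space of (Sigma - λ_1 I), whose rows are
  r_1 = (-2.6056, 2, 2),  r_2 = (2, -1.6056, -2),  r_3 = (2, -2, -4.6056).
  v is orthogonal to every row, so take v ∝ r_1 × r_2 = ((2)·(-2) - (2)·(-1.6056), (2)·(2) - (-2.6056)·(-2), (-2.6056)·(-1.6056) - (2)·(2)) ≈ (-0.7889, -1.2111, 0.1833).
  Rescale (multiply by -1 so the first nonzero entry is positive): u = (0.7889, 1.2111, -0.1833).
  ||u|| = √((0.7889)² + (1.2111)² + (-0.1833)²) = √(2.1227) ≈ 1.457,  v_1 = u/||u|| ≈ (0.5415, 0.8313, -0.1258) (||v_1|| = 1).

λ_1 = 9.6056,  λ_2 = 8,  λ_3 = 2.3944;  v_1 ≈ (0.5415, 0.8313, -0.1258)


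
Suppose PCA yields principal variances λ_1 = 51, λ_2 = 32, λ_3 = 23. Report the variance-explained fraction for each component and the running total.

Step 1 — total variance = trace(Sigma) = Σ λ_i = 51 + 32 + 23 = 106.

Step 2 — fraction explained by component i = λ_i / Σ λ:
  PC1: 51/106 = 0.4811
  PC2: 32/106 = 0.3019
  PC3: 23/106 = 0.217

Step 3 — cumulative fraction after k components = (λ_1 + ... + λ_k) / Σ λ:
  k = 1: 51/106 = 0.4811
  k = 2: (51 + 32)/106 = 83/106 = 0.783
  k = 3: (51 + 32 + 23)/106 = 106/106 = 1

Summary (fraction, with percent):

explained: PC1 0.4811 (48.11%), PC2 0.3019 (30.19%), PC3 0.217 (21.7%);  cumulative: 0.4811, 0.783, 1


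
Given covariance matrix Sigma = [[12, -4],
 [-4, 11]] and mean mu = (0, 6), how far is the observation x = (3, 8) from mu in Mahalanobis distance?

Step 1 — centre the observation: (x - mu) = (3, 2).

Step 2 — invert Sigma. det(Sigma) = 12·11 - (-4)² = 116.
  Sigma^{-1} = (1/det) · [[d, -b], [-b, a]] = [[0.0948, 0.0345],
 [0.0345, 0.1034]].

Step 3 — form the quadratic (x - mu)^T · Sigma^{-1} · (x - mu):
  Sigma^{-1} · (x - mu) = (0.3534, 0.3103).
  (x - mu)^T · [Sigma^{-1} · (x - mu)] = (3)·(0.3534) + (2)·(0.3103) = 1.681.

Step 4 — take square root: d = √(1.681) ≈ 1.2965.

d(x, mu) = √(1.681) ≈ 1.2965


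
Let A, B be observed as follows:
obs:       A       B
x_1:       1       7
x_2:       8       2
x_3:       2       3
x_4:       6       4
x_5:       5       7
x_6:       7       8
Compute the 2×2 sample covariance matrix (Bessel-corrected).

Step 1 — column means:
  mean(A) = (1 + 8 + 2 + 6 + 5 + 7) / 6 = 29/6 = 4.8333
  mean(B) = (7 + 2 + 3 + 4 + 7 + 8) / 6 = 31/6 = 5.1667

Step 2 — sample covariance S[i,j] = (1/(n-1)) · Σ_k (x_{k,i} - mean_i) · (x_{k,j} - mean_j), with n-1 = 5.
  S[A,A] = ((-3.8333)·(-3.8333) + (3.1667)·(3.1667) + (-2.8333)·(-2.8333) + (1.1667)·(1.1667) + (0.1667)·(0.1667) + (2.1667)·(2.1667)) / 5 = 38.8333/5 = 7.7667
  S[A,B] = ((-3.8333)·(1.8333) + (3.1667)·(-3.1667) + (-2.8333)·(-2.1667) + (1.1667)·(-1.1667) + (0.1667)·(1.8333) + (2.1667)·(2.8333)) / 5 = -5.8333/5 = -1.1667
  S[B,B] = ((1.8333)·(1.8333) + (-3.1667)·(-3.1667) + (-2.1667)·(-2.1667) + (-1.1667)·(-1.1667) + (1.8333)·(1.8333) + (2.8333)·(2.8333)) / 5 = 30.8333/5 = 6.1667

S is symmetric (S[j,i] = S[i,j]). Assembling:

S = [[7.7667, -1.1667],
 [-1.1667, 6.1667]]


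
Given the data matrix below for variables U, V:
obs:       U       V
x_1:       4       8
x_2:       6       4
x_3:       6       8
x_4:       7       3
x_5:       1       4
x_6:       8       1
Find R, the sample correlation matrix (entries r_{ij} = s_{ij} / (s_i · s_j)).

Step 1 — column means:
  mean(U) = (4 + 6 + 6 + 7 + 1 + 8) / 6 = 32/6 = 5.3333
  mean(V) = (8 + 4 + 8 + 3 + 4 + 1) / 6 = 28/6 = 4.6667

Step 2 — sample variances and covariances s[i,j] = (1/(n-1)) · Σ_k (x_{k,i} - mean_i) · (x_{k,j} - mean_j), with n-1 = 5:
  s[U,U] = ((-1.3333)·(-1.3333) + (0.6667)·(0.6667) + (0.6667)·(0.6667) + (1.6667)·(1.6667) + (-4.3333)·(-4.3333) + (2.6667)·(2.6667)) / 5 = 31.3333/5 = 6.2667
  s[U,V] = ((-1.3333)·(3.3333) + (0.6667)·(-0.6667) + (0.6667)·(3.3333) + (1.6667)·(-1.6667) + (-4.3333)·(-0.6667) + (2.6667)·(-3.6667)) / 5 = -12.3333/5 = -2.4667
  s[V,V] = ((3.3333)·(3.3333) + (-0.6667)·(-0.6667) + (3.3333)·(3.3333) + (-1.6667)·(-1.6667) + (-0.6667)·(-0.6667) + (-3.6667)·(-3.6667)) / 5 = 39.3333/5 = 7.8667
  Sample standard deviations s_i = √(s[i,i]):
  s(U) = √(6.2667) = 2.5033
  s(V) = √(7.8667) = 2.8048

Step 3 — r_{ij} = s_{ij} / (s_i · s_j):
  r[U,U] = 1 (diagonal).
  r[U,V] = -2.4667 / (2.5033 · 2.8048) = -2.4667 / 7.0212 = -0.3513
  r[V,V] = 1 (diagonal).

R is symmetric with unit diagonal. Assembling:

R = [[1, -0.3513],
 [-0.3513, 1]]


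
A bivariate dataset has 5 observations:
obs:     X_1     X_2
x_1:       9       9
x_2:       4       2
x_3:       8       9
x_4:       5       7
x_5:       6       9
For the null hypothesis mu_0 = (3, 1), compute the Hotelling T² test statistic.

Step 1 — sample mean vector:
  mean(X_1) = (9 + 4 + 8 + 5 + 6) / 5 = 32/5 = 6.4
  mean(X_2) = (9 + 2 + 9 + 7 + 9) / 5 = 36/5 = 7.2
  x̄ = (6.4, 7.2),  deviation x̄ - mu_0 = (6.4, 7.2) - (3, 1) = (3.4, 6.2).

Step 2 — sample covariance matrix, S[i,j] = (1/(n-1)) · Σ_k (x_{k,i} - mean_i) · (x_{k,j} - mean_j), divisor n-1 = 4:
  S[X_1,X_1] = ((2.6)·(2.6) + (-2.4)·(-2.4) + (1.6)·(1.6) + (-1.4)·(-1.4) + (-0.4)·(-0.4)) / 4 = 17.2/4 = 4.3
  S[X_1,X_2] = ((2.6)·(1.8) + (-2.4)·(-5.2) + (1.6)·(1.8) + (-1.4)·(-0.2) + (-0.4)·(1.8)) / 4 = 19.6/4 = 4.9
  S[X_2,X_2] = ((1.8)·(1.8) + (-5.2)·(-5.2) + (1.8)·(1.8) + (-0.2)·(-0.2) + (1.8)·(1.8)) / 4 = 36.8/4 = 9.2
  S = [[4.3, 4.9],
 [4.9, 9.2]].

Step 3 — invert S. det(S) = 4.3·9.2 - (4.9)² = 15.55.
  S^{-1} = (1/det) · [[d, -b], [-b, a]] = [[0.5916, -0.3151],
 [-0.3151, 0.2765]].

Step 4 — quadratic form (x̄ - mu_0)^T · S^{-1} · (x̄ - mu_0):
  S^{-1} · (x̄ - mu_0) = (0.0579, 0.6431),
  (x̄ - mu_0)^T · [...] = (3.4)·(0.0579) + (6.2)·(0.6431) = 4.1839.

Step 5 — scale by n: T² = 5 · 4.1839 = 20.9196.

T² ≈ 20.9196


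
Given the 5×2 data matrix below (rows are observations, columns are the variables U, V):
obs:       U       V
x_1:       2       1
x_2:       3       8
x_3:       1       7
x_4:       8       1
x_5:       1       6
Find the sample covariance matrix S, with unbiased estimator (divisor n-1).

Step 1 — column means:
  mean(U) = (2 + 3 + 1 + 8 + 1) / 5 = 15/5 = 3
  mean(V) = (1 + 8 + 7 + 1 + 6) / 5 = 23/5 = 4.6

Step 2 — sample covariance S[i,j] = (1/(n-1)) · Σ_k (x_{k,i} - mean_i) · (x_{k,j} - mean_j), with n-1 = 4.
  S[U,U] = ((-1)·(-1) + (0)·(0) + (-2)·(-2) + (5)·(5) + (-2)·(-2)) / 4 = 34/4 = 8.5
  S[U,V] = ((-1)·(-3.6) + (0)·(3.4) + (-2)·(2.4) + (5)·(-3.6) + (-2)·(1.4)) / 4 = -22/4 = -5.5
  S[V,V] = ((-3.6)·(-3.6) + (3.4)·(3.4) + (2.4)·(2.4) + (-3.6)·(-3.6) + (1.4)·(1.4)) / 4 = 45.2/4 = 11.3

S is symmetric (S[j,i] = S[i,j]). Assembling:

S = [[8.5, -5.5],
 [-5.5, 11.3]]


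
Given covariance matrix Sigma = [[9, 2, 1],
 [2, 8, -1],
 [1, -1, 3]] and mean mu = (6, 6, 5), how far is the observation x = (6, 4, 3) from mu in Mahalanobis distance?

Step 1 — centre the observation: (x - mu) = (0, -2, -2).

Step 2 — invert Sigma (cofactor / det for 3×3, or solve directly):
  Sigma^{-1} = [[0.1257, -0.0383, -0.0546],
 [-0.0383, 0.1421, 0.0601],
 [-0.0546, 0.0601, 0.3716]].

Step 3 — form the quadratic (x - mu)^T · Sigma^{-1} · (x - mu):
  Sigma^{-1} · (x - mu) = (0.1858, -0.4044, -0.8634).
  (x - mu)^T · [Sigma^{-1} · (x - mu)] = (0)·(0.1858) + (-2)·(-0.4044) + (-2)·(-0.8634) = 2.5355.

Step 4 — take square root: d = √(2.5355) ≈ 1.5923.

d(x, mu) = √(2.5355) ≈ 1.5923


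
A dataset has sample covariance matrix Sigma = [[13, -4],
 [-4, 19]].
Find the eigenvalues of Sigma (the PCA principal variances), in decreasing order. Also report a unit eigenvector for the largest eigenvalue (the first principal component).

Step 1 — characteristic polynomial of 2×2 Sigma:
  det(Sigma - λI) = λ² - trace · λ + det = 0.
  trace = 13 + 19 = 32, det = 13·19 - (-4)² = 231.
Step 2 — discriminant:
  Δ = trace² - 4·det = 1024 - 924 = 100.
Step 3 — eigenvalues:
  λ = (trace ± √Δ)/2 = (32 ± 10)/2,
  λ_1 = 21,  λ_2 = 11.

Step 4 — unit eigenvector for λ_1: solve (Sigma - λ_1 I)v = 0. First row:
  (13 - 21)·v_x + (-4)·v_y = 0, i.e. (-8)·v_x + (-4)·v_y = 0,
  so v ∝ (b, λ_1 - a) = (-4, 8); multiply by -1 so the first entry is positive: u = (4, -8).
  ||u|| = √((4)² + (-8)²) = √(80) ≈ 8.9443,
  v_1 = u/||u|| ≈ (0.4472, -0.8944) (||v_1|| = 1).

λ_1 = 21,  λ_2 = 11;  v_1 ≈ (0.4472, -0.8944)


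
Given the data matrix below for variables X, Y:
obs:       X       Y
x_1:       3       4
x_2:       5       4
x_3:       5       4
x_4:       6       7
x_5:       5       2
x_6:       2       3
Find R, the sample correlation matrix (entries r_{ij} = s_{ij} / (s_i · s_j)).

Step 1 — column means:
  mean(X) = (3 + 5 + 5 + 6 + 5 + 2) / 6 = 26/6 = 4.3333
  mean(Y) = (4 + 4 + 4 + 7 + 2 + 3) / 6 = 24/6 = 4

Step 2 — sample variances and covariances s[i,j] = (1/(n-1)) · Σ_k (x_{k,i} - mean_i) · (x_{k,j} - mean_j), with n-1 = 5:
  s[X,X] = ((-1.3333)·(-1.3333) + (0.6667)·(0.6667) + (0.6667)·(0.6667) + (1.6667)·(1.6667) + (0.6667)·(0.6667) + (-2.3333)·(-2.3333)) / 5 = 11.3333/5 = 2.2667
  s[X,Y] = ((-1.3333)·(0) + (0.6667)·(0) + (0.6667)·(0) + (1.6667)·(3) + (0.6667)·(-2) + (-2.3333)·(-1)) / 5 = 6/5 = 1.2
  s[Y,Y] = ((0)·(0) + (0)·(0) + (0)·(0) + (3)·(3) + (-2)·(-2) + (-1)·(-1)) / 5 = 14/5 = 2.8
  Sample standard deviations s_i = √(s[i,i]):
  s(X) = √(2.2667) = 1.5055
  s(Y) = √(2.8) = 1.6733

Step 3 — r_{ij} = s_{ij} / (s_i · s_j):
  r[X,X] = 1 (diagonal).
  r[X,Y] = 1.2 / (1.5055 · 1.6733) = 1.2 / 2.5193 = 0.4763
  r[Y,Y] = 1 (diagonal).

R is symmetric with unit diagonal. Assembling:

R = [[1, 0.4763],
 [0.4763, 1]]


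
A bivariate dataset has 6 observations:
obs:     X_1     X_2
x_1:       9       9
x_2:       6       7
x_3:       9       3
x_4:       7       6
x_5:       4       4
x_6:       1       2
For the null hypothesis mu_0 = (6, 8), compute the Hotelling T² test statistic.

Step 1 — sample mean vector:
  mean(X_1) = (9 + 6 + 9 + 7 + 4 + 1) / 6 = 36/6 = 6
  mean(X_2) = (9 + 7 + 3 + 6 + 4 + 2) / 6 = 31/6 = 5.1667
  x̄ = (6, 5.1667),  deviation x̄ - mu_0 = (6, 5.1667) - (6, 8) = (0, -2.8333).

Step 2 — sample covariance matrix, S[i,j] = (1/(n-1)) · Σ_k (x_{k,i} - mean_i) · (x_{k,j} - mean_j), divisor n-1 = 5:
  S[X_1,X_1] = ((3)·(3) + (0)·(0) + (3)·(3) + (1)·(1) + (-2)·(-2) + (-5)·(-5)) / 5 = 48/5 = 9.6
  S[X_1,X_2] = ((3)·(3.8333) + (0)·(1.8333) + (3)·(-2.1667) + (1)·(0.8333) + (-2)·(-1.1667) + (-5)·(-3.1667)) / 5 = 24/5 = 4.8
  S[X_2,X_2] = ((3.8333)·(3.8333) + (1.8333)·(1.8333) + (-2.1667)·(-2.1667) + (0.8333)·(0.8333) + (-1.1667)·(-1.1667) + (-3.1667)·(-3.1667)) / 5 = 34.8333/5 = 6.9667
  S = [[9.6, 4.8],
 [4.8, 6.9667]].

Step 3 — invert S. det(S) = 9.6·6.9667 - (4.8)² = 43.84.
  S^{-1} = (1/det) · [[d, -b], [-b, a]] = [[0.1589, -0.1095],
 [-0.1095, 0.219]].

Step 4 — quadratic form (x̄ - mu_0)^T · S^{-1} · (x̄ - mu_0):
  S^{-1} · (x̄ - mu_0) = (0.3102, -0.6204),
  (x̄ - mu_0)^T · [...] = (0)·(0.3102) + (-2.8333)·(-0.6204) = 1.7579.

Step 5 — scale by n: T² = 6 · 1.7579 = 10.5474.

T² ≈ 10.5474


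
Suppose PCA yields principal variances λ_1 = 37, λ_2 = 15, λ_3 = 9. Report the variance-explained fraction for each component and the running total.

Step 1 — total variance = trace(Sigma) = Σ λ_i = 37 + 15 + 9 = 61.

Step 2 — fraction explained by component i = λ_i / Σ λ:
  PC1: 37/61 = 0.6066
  PC2: 15/61 = 0.2459
  PC3: 9/61 = 0.1475

Step 3 — cumulative fraction after k components = (λ_1 + ... + λ_k) / Σ λ:
  k = 1: 37/61 = 0.6066
  k = 2: (37 + 15)/61 = 52/61 = 0.8525
  k = 3: (37 + 15 + 9)/61 = 61/61 = 1

Summary (fraction, with percent):

explained: PC1 0.6066 (60.66%), PC2 0.2459 (24.59%), PC3 0.1475 (14.75%);  cumulative: 0.6066, 0.8525, 1


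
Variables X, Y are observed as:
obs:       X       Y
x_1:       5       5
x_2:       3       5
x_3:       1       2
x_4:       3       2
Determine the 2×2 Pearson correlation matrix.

Step 1 — column means:
  mean(X) = (5 + 3 + 1 + 3) / 4 = 12/4 = 3
  mean(Y) = (5 + 5 + 2 + 2) / 4 = 14/4 = 3.5

Step 2 — sample variances and covariances s[i,j] = (1/(n-1)) · Σ_k (x_{k,i} - mean_i) · (x_{k,j} - mean_j), with n-1 = 3:
  s[X,X] = ((2)·(2) + (0)·(0) + (-2)·(-2) + (0)·(0)) / 3 = 8/3 = 2.6667
  s[X,Y] = ((2)·(1.5) + (0)·(1.5) + (-2)·(-1.5) + (0)·(-1.5)) / 3 = 6/3 = 2
  s[Y,Y] = ((1.5)·(1.5) + (1.5)·(1.5) + (-1.5)·(-1.5) + (-1.5)·(-1.5)) / 3 = 9/3 = 3
  Sample standard deviations s_i = √(s[i,i]):
  s(X) = √(2.6667) = 1.633
  s(Y) = √(3) = 1.7321

Step 3 — r_{ij} = s_{ij} / (s_i · s_j):
  r[X,X] = 1 (diagonal).
  r[X,Y] = 2 / (1.633 · 1.7321) = 2 / 2.8284 = 0.7071
  r[Y,Y] = 1 (diagonal).

R is symmetric with unit diagonal. Assembling:

R = [[1, 0.7071],
 [0.7071, 1]]


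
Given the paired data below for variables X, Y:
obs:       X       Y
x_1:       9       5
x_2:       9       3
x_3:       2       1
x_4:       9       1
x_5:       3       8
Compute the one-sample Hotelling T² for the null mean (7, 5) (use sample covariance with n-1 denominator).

Step 1 — sample mean vector:
  mean(X) = (9 + 9 + 2 + 9 + 3) / 5 = 32/5 = 6.4
  mean(Y) = (5 + 3 + 1 + 1 + 8) / 5 = 18/5 = 3.6
  x̄ = (6.4, 3.6),  deviation x̄ - mu_0 = (6.4, 3.6) - (7, 5) = (-0.6, -1.4).

Step 2 — sample covariance matrix, S[i,j] = (1/(n-1)) · Σ_k (x_{k,i} - mean_i) · (x_{k,j} - mean_j), divisor n-1 = 4:
  S[X,X] = ((2.6)·(2.6) + (2.6)·(2.6) + (-4.4)·(-4.4) + (2.6)·(2.6) + (-3.4)·(-3.4)) / 4 = 51.2/4 = 12.8
  S[X,Y] = ((2.6)·(1.4) + (2.6)·(-0.6) + (-4.4)·(-2.6) + (2.6)·(-2.6) + (-3.4)·(4.4)) / 4 = -8.2/4 = -2.05
  S[Y,Y] = ((1.4)·(1.4) + (-0.6)·(-0.6) + (-2.6)·(-2.6) + (-2.6)·(-2.6) + (4.4)·(4.4)) / 4 = 35.2/4 = 8.8
  S = [[12.8, -2.05],
 [-2.05, 8.8]].

Step 3 — invert S. det(S) = 12.8·8.8 - (-2.05)² = 108.4375.
  S^{-1} = (1/det) · [[d, -b], [-b, a]] = [[0.0812, 0.0189],
 [0.0189, 0.118]].

Step 4 — quadratic form (x̄ - mu_0)^T · S^{-1} · (x̄ - mu_0):
  S^{-1} · (x̄ - mu_0) = (-0.0752, -0.1766),
  (x̄ - mu_0)^T · [...] = (-0.6)·(-0.0752) + (-1.4)·(-0.1766) = 0.2923.

Step 5 — scale by n: T² = 5 · 0.2923 = 1.4617.

T² ≈ 1.4617


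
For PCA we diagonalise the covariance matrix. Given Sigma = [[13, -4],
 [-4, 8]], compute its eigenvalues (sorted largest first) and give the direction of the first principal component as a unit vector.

Step 1 — characteristic polynomial of 2×2 Sigma:
  det(Sigma - λI) = λ² - trace · λ + det = 0.
  trace = 13 + 8 = 21, det = 13·8 - (-4)² = 88.
Step 2 — discriminant:
  Δ = trace² - 4·det = 441 - 352 = 89.
Step 3 — eigenvalues:
  λ = (trace ± √Δ)/2 = (21 ± 9.434)/2,
  λ_1 = 15.217,  λ_2 = 5.783.

Step 4 — unit eigenvector for λ_1: solve (Sigma - λ_1 I)v = 0. First row:
  (13 - 15.217)·v_x + (-4)·v_y = 0, i.e. (-2.217)·v_x + (-4)·v_y = 0,
  so v ∝ (b, λ_1 - a) = (-4, 2.217); multiply by -1 so the first entry is positive: u = (4, -2.217).
  ||u|| = √((4)² + (-2.217)²) = √(20.915) ≈ 4.5733,
  v_1 = u/||u|| ≈ (0.8746, -0.4848) (||v_1|| = 1).

λ_1 = 15.217,  λ_2 = 5.783;  v_1 ≈ (0.8746, -0.4848)


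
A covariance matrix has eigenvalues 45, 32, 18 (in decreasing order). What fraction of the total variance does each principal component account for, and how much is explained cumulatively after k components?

Step 1 — total variance = trace(Sigma) = Σ λ_i = 45 + 32 + 18 = 95.

Step 2 — fraction explained by component i = λ_i / Σ λ:
  PC1: 45/95 = 0.4737
  PC2: 32/95 = 0.3368
  PC3: 18/95 = 0.1895

Step 3 — cumulative fraction after k components = (λ_1 + ... + λ_k) / Σ λ:
  k = 1: 45/95 = 0.4737
  k = 2: (45 + 32)/95 = 77/95 = 0.8105
  k = 3: (45 + 32 + 18)/95 = 95/95 = 1

Summary (fraction, with percent):

explained: PC1 0.4737 (47.37%), PC2 0.3368 (33.68%), PC3 0.1895 (18.95%);  cumulative: 0.4737, 0.8105, 1


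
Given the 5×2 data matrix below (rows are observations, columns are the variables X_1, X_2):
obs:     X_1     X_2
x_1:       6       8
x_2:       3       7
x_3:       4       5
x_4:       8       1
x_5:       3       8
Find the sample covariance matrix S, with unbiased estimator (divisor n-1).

Step 1 — column means:
  mean(X_1) = (6 + 3 + 4 + 8 + 3) / 5 = 24/5 = 4.8
  mean(X_2) = (8 + 7 + 5 + 1 + 8) / 5 = 29/5 = 5.8

Step 2 — sample covariance S[i,j] = (1/(n-1)) · Σ_k (x_{k,i} - mean_i) · (x_{k,j} - mean_j), with n-1 = 4.
  S[X_1,X_1] = ((1.2)·(1.2) + (-1.8)·(-1.8) + (-0.8)·(-0.8) + (3.2)·(3.2) + (-1.8)·(-1.8)) / 4 = 18.8/4 = 4.7
  S[X_1,X_2] = ((1.2)·(2.2) + (-1.8)·(1.2) + (-0.8)·(-0.8) + (3.2)·(-4.8) + (-1.8)·(2.2)) / 4 = -18.2/4 = -4.55
  S[X_2,X_2] = ((2.2)·(2.2) + (1.2)·(1.2) + (-0.8)·(-0.8) + (-4.8)·(-4.8) + (2.2)·(2.2)) / 4 = 34.8/4 = 8.7

S is symmetric (S[j,i] = S[i,j]). Assembling:

S = [[4.7, -4.55],
 [-4.55, 8.7]]


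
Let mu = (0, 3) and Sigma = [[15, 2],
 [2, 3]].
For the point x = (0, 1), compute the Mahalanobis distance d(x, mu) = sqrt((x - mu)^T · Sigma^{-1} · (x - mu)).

Step 1 — centre the observation: (x - mu) = (0, -2).

Step 2 — invert Sigma. det(Sigma) = 15·3 - (2)² = 41.
  Sigma^{-1} = (1/det) · [[d, -b], [-b, a]] = [[0.0732, -0.0488],
 [-0.0488, 0.3659]].

Step 3 — form the quadratic (x - mu)^T · Sigma^{-1} · (x - mu):
  Sigma^{-1} · (x - mu) = (0.0976, -0.7317).
  (x - mu)^T · [Sigma^{-1} · (x - mu)] = (0)·(0.0976) + (-2)·(-0.7317) = 1.4634.

Step 4 — take square root: d = √(1.4634) ≈ 1.2097.

d(x, mu) = √(1.4634) ≈ 1.2097


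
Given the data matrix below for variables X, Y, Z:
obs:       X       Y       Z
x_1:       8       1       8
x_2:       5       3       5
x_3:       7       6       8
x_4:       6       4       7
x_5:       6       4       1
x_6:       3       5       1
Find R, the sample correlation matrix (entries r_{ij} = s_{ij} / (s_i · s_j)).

Step 1 — column means:
  mean(X) = (8 + 5 + 7 + 6 + 6 + 3) / 6 = 35/6 = 5.8333
  mean(Y) = (1 + 3 + 6 + 4 + 4 + 5) / 6 = 23/6 = 3.8333
  mean(Z) = (8 + 5 + 8 + 7 + 1 + 1) / 6 = 30/6 = 5

Step 2 — sample variances and covariances s[i,j] = (1/(n-1)) · Σ_k (x_{k,i} - mean_i) · (x_{k,j} - mean_j), with n-1 = 5:
  s[X,X] = ((2.1667)·(2.1667) + (-0.8333)·(-0.8333) + (1.1667)·(1.1667) + (0.1667)·(0.1667) + (0.1667)·(0.1667) + (-2.8333)·(-2.8333)) / 5 = 14.8333/5 = 2.9667
  s[X,Y] = ((2.1667)·(-2.8333) + (-0.8333)·(-0.8333) + (1.1667)·(2.1667) + (0.1667)·(0.1667) + (0.1667)·(0.1667) + (-2.8333)·(1.1667)) / 5 = -6.1667/5 = -1.2333
  s[X,Z] = ((2.1667)·(3) + (-0.8333)·(0) + (1.1667)·(3) + (0.1667)·(2) + (0.1667)·(-4) + (-2.8333)·(-4)) / 5 = 21/5 = 4.2
  s[Y,Y] = ((-2.8333)·(-2.8333) + (-0.8333)·(-0.8333) + (2.1667)·(2.1667) + (0.1667)·(0.1667) + (0.1667)·(0.1667) + (1.1667)·(1.1667)) / 5 = 14.8333/5 = 2.9667
  s[Y,Z] = ((-2.8333)·(3) + (-0.8333)·(0) + (2.1667)·(3) + (0.1667)·(2) + (0.1667)·(-4) + (1.1667)·(-4)) / 5 = -7/5 = -1.4
  s[Z,Z] = ((3)·(3) + (0)·(0) + (3)·(3) + (2)·(2) + (-4)·(-4) + (-4)·(-4)) / 5 = 54/5 = 10.8
  Sample standard deviations s_i = √(s[i,i]):
  s(X) = √(2.9667) = 1.7224
  s(Y) = √(2.9667) = 1.7224
  s(Z) = √(10.8) = 3.2863

Step 3 — r_{ij} = s_{ij} / (s_i · s_j):
  r[X,X] = 1 (diagonal).
  r[X,Y] = -1.2333 / (1.7224 · 1.7224) = -1.2333 / 2.9667 = -0.4157
  r[X,Z] = 4.2 / (1.7224 · 3.2863) = 4.2 / 5.6604 = 0.742
  r[Y,Y] = 1 (diagonal).
  r[Y,Z] = -1.4 / (1.7224 · 3.2863) = -1.4 / 5.6604 = -0.2473
  r[Z,Z] = 1 (diagonal).

R is symmetric with unit diagonal. Assembling:

R = [[1, -0.4157, 0.742],
 [-0.4157, 1, -0.2473],
 [0.742, -0.2473, 1]]


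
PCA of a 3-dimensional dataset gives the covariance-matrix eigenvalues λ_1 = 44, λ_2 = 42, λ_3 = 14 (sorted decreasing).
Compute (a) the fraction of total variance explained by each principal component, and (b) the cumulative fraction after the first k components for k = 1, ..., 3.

Step 1 — total variance = trace(Sigma) = Σ λ_i = 44 + 42 + 14 = 100.

Step 2 — fraction explained by component i = λ_i / Σ λ:
  PC1: 44/100 = 0.44
  PC2: 42/100 = 0.42
  PC3: 14/100 = 0.14

Step 3 — cumulative fraction after k components = (λ_1 + ... + λ_k) / Σ λ:
  k = 1: 44/100 = 0.44
  k = 2: (44 + 42)/100 = 86/100 = 0.86
  k = 3: (44 + 42 + 14)/100 = 100/100 = 1

Summary (fraction, with percent):

explained: PC1 0.44 (44%), PC2 0.42 (42%), PC3 0.14 (14%);  cumulative: 0.44, 0.86, 1


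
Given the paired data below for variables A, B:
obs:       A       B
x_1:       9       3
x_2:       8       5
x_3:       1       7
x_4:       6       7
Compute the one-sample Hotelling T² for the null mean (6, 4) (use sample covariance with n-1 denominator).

Step 1 — sample mean vector:
  mean(A) = (9 + 8 + 1 + 6) / 4 = 24/4 = 6
  mean(B) = (3 + 5 + 7 + 7) / 4 = 22/4 = 5.5
  x̄ = (6, 5.5),  deviation x̄ - mu_0 = (6, 5.5) - (6, 4) = (0, 1.5).

Step 2 — sample covariance matrix, S[i,j] = (1/(n-1)) · Σ_k (x_{k,i} - mean_i) · (x_{k,j} - mean_j), divisor n-1 = 3:
  S[A,A] = ((3)·(3) + (2)·(2) + (-5)·(-5) + (0)·(0)) / 3 = 38/3 = 12.6667
  S[A,B] = ((3)·(-2.5) + (2)·(-0.5) + (-5)·(1.5) + (0)·(1.5)) / 3 = -16/3 = -5.3333
  S[B,B] = ((-2.5)·(-2.5) + (-0.5)·(-0.5) + (1.5)·(1.5) + (1.5)·(1.5)) / 3 = 11/3 = 3.6667
  S = [[12.6667, -5.3333],
 [-5.3333, 3.6667]].

Step 3 — invert S. det(S) = 12.6667·3.6667 - (-5.3333)² = 18.
  S^{-1} = (1/det) · [[d, -b], [-b, a]] = [[0.2037, 0.2963],
 [0.2963, 0.7037]].

Step 4 — quadratic form (x̄ - mu_0)^T · S^{-1} · (x̄ - mu_0):
  S^{-1} · (x̄ - mu_0) = (0.4444, 1.0556),
  (x̄ - mu_0)^T · [...] = (0)·(0.4444) + (1.5)·(1.0556) = 1.5833.

Step 5 — scale by n: T² = 4 · 1.5833 = 6.3333.

T² ≈ 6.3333


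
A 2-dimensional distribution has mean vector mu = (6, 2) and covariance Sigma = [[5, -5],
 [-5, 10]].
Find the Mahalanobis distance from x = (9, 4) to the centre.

Step 1 — centre the observation: (x - mu) = (3, 2).

Step 2 — invert Sigma. det(Sigma) = 5·10 - (-5)² = 25.
  Sigma^{-1} = (1/det) · [[d, -b], [-b, a]] = [[0.4, 0.2],
 [0.2, 0.2]].

Step 3 — form the quadratic (x - mu)^T · Sigma^{-1} · (x - mu):
  Sigma^{-1} · (x - mu) = (1.6, 1).
  (x - mu)^T · [Sigma^{-1} · (x - mu)] = (3)·(1.6) + (2)·(1) = 6.8.

Step 4 — take square root: d = √(6.8) ≈ 2.6077.

d(x, mu) = √(6.8) ≈ 2.6077


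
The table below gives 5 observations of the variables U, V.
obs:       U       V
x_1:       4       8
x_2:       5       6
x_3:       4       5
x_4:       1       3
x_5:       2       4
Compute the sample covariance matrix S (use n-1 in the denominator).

Step 1 — column means:
  mean(U) = (4 + 5 + 4 + 1 + 2) / 5 = 16/5 = 3.2
  mean(V) = (8 + 6 + 5 + 3 + 4) / 5 = 26/5 = 5.2

Step 2 — sample covariance S[i,j] = (1/(n-1)) · Σ_k (x_{k,i} - mean_i) · (x_{k,j} - mean_j), with n-1 = 4.
  S[U,U] = ((0.8)·(0.8) + (1.8)·(1.8) + (0.8)·(0.8) + (-2.2)·(-2.2) + (-1.2)·(-1.2)) / 4 = 10.8/4 = 2.7
  S[U,V] = ((0.8)·(2.8) + (1.8)·(0.8) + (0.8)·(-0.2) + (-2.2)·(-2.2) + (-1.2)·(-1.2)) / 4 = 9.8/4 = 2.45
  S[V,V] = ((2.8)·(2.8) + (0.8)·(0.8) + (-0.2)·(-0.2) + (-2.2)·(-2.2) + (-1.2)·(-1.2)) / 4 = 14.8/4 = 3.7

S is symmetric (S[j,i] = S[i,j]). Assembling:

S = [[2.7, 2.45],
 [2.45, 3.7]]


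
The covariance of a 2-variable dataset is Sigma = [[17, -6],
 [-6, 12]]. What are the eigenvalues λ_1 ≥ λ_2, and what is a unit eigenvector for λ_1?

Step 1 — characteristic polynomial of 2×2 Sigma:
  det(Sigma - λI) = λ² - trace · λ + det = 0.
  trace = 17 + 12 = 29, det = 17·12 - (-6)² = 168.
Step 2 — discriminant:
  Δ = trace² - 4·det = 841 - 672 = 169.
Step 3 — eigenvalues:
  λ = (trace ± √Δ)/2 = (29 ± 13)/2,
  λ_1 = 21,  λ_2 = 8.

Step 4 — unit eigenvector for λ_1: solve (Sigma - λ_1 I)v = 0. First row:
  (17 - 21)·v_x + (-6)·v_y = 0, i.e. (-4)·v_x + (-6)·v_y = 0,
  so v ∝ (b, λ_1 - a) = (-6, 4); multiply by -1 so the first entry is positive: u = (6, -4).
  ||u|| = √((6)² + (-4)²) = √(52) ≈ 7.2111,
  v_1 = u/||u|| ≈ (0.8321, -0.5547) (||v_1|| = 1).

λ_1 = 21,  λ_2 = 8;  v_1 ≈ (0.8321, -0.5547)


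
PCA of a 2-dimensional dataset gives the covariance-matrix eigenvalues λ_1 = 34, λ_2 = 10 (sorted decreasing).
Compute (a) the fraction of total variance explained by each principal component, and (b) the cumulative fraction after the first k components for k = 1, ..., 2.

Step 1 — total variance = trace(Sigma) = Σ λ_i = 34 + 10 = 44.

Step 2 — fraction explained by component i = λ_i / Σ λ:
  PC1: 34/44 = 0.7727
  PC2: 10/44 = 0.2273

Step 3 — cumulative fraction after k components = (λ_1 + ... + λ_k) / Σ λ:
  k = 1: 34/44 = 0.7727
  k = 2: (34 + 10)/44 = 44/44 = 1

Summary (fraction, with percent):

explained: PC1 0.7727 (77.27%), PC2 0.2273 (22.73%);  cumulative: 0.7727, 1


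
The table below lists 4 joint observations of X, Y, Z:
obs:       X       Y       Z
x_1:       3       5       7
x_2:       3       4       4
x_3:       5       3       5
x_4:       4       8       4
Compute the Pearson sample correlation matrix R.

Step 1 — column means:
  mean(X) = (3 + 3 + 5 + 4) / 4 = 15/4 = 3.75
  mean(Y) = (5 + 4 + 3 + 8) / 4 = 20/4 = 5
  mean(Z) = (7 + 4 + 5 + 4) / 4 = 20/4 = 5

Step 2 — sample variances and covariances s[i,j] = (1/(n-1)) · Σ_k (x_{k,i} - mean_i) · (x_{k,j} - mean_j), with n-1 = 3:
  s[X,X] = ((-0.75)·(-0.75) + (-0.75)·(-0.75) + (1.25)·(1.25) + (0.25)·(0.25)) / 3 = 2.75/3 = 0.9167
  s[X,Y] = ((-0.75)·(0) + (-0.75)·(-1) + (1.25)·(-2) + (0.25)·(3)) / 3 = -1/3 = -0.3333
  s[X,Z] = ((-0.75)·(2) + (-0.75)·(-1) + (1.25)·(0) + (0.25)·(-1)) / 3 = -1/3 = -0.3333
  s[Y,Y] = ((0)·(0) + (-1)·(-1) + (-2)·(-2) + (3)·(3)) / 3 = 14/3 = 4.6667
  s[Y,Z] = ((0)·(2) + (-1)·(-1) + (-2)·(0) + (3)·(-1)) / 3 = -2/3 = -0.6667
  s[Z,Z] = ((2)·(2) + (-1)·(-1) + (0)·(0) + (-1)·(-1)) / 3 = 6/3 = 2
  Sample standard deviations s_i = √(s[i,i]):
  s(X) = √(0.9167) = 0.9574
  s(Y) = √(4.6667) = 2.1602
  s(Z) = √(2) = 1.4142

Step 3 — r_{ij} = s_{ij} / (s_i · s_j):
  r[X,X] = 1 (diagonal).
  r[X,Y] = -0.3333 / (0.9574 · 2.1602) = -0.3333 / 2.0683 = -0.1612
  r[X,Z] = -0.3333 / (0.9574 · 1.4142) = -0.3333 / 1.354 = -0.2462
  r[Y,Y] = 1 (diagonal).
  r[Y,Z] = -0.6667 / (2.1602 · 1.4142) = -0.6667 / 3.0551 = -0.2182
  r[Z,Z] = 1 (diagonal).

R is symmetric with unit diagonal. Assembling:

R = [[1, -0.1612, -0.2462],
 [-0.1612, 1, -0.2182],
 [-0.2462, -0.2182, 1]]


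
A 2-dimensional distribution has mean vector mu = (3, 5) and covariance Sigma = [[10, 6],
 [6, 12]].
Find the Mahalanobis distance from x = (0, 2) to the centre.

Step 1 — centre the observation: (x - mu) = (-3, -3).

Step 2 — invert Sigma. det(Sigma) = 10·12 - (6)² = 84.
  Sigma^{-1} = (1/det) · [[d, -b], [-b, a]] = [[0.1429, -0.0714],
 [-0.0714, 0.119]].

Step 3 — form the quadratic (x - mu)^T · Sigma^{-1} · (x - mu):
  Sigma^{-1} · (x - mu) = (-0.2143, -0.1429).
  (x - mu)^T · [Sigma^{-1} · (x - mu)] = (-3)·(-0.2143) + (-3)·(-0.1429) = 1.0714.

Step 4 — take square root: d = √(1.0714) ≈ 1.0351.

d(x, mu) = √(1.0714) ≈ 1.0351


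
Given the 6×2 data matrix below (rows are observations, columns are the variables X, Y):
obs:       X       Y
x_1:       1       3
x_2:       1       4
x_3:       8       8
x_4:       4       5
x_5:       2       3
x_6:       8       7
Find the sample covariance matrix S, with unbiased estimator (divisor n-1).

Step 1 — column means:
  mean(X) = (1 + 1 + 8 + 4 + 2 + 8) / 6 = 24/6 = 4
  mean(Y) = (3 + 4 + 8 + 5 + 3 + 7) / 6 = 30/6 = 5

Step 2 — sample covariance S[i,j] = (1/(n-1)) · Σ_k (x_{k,i} - mean_i) · (x_{k,j} - mean_j), with n-1 = 5.
  S[X,X] = ((-3)·(-3) + (-3)·(-3) + (4)·(4) + (0)·(0) + (-2)·(-2) + (4)·(4)) / 5 = 54/5 = 10.8
  S[X,Y] = ((-3)·(-2) + (-3)·(-1) + (4)·(3) + (0)·(0) + (-2)·(-2) + (4)·(2)) / 5 = 33/5 = 6.6
  S[Y,Y] = ((-2)·(-2) + (-1)·(-1) + (3)·(3) + (0)·(0) + (-2)·(-2) + (2)·(2)) / 5 = 22/5 = 4.4

S is symmetric (S[j,i] = S[i,j]). Assembling:

S = [[10.8, 6.6],
 [6.6, 4.4]]


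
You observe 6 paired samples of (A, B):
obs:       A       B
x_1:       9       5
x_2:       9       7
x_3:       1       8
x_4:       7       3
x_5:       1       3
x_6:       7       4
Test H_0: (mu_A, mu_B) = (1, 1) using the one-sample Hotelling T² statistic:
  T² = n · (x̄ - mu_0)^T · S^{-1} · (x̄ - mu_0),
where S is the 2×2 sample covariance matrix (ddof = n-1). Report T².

Step 1 — sample mean vector:
  mean(A) = (9 + 9 + 1 + 7 + 1 + 7) / 6 = 34/6 = 5.6667
  mean(B) = (5 + 7 + 8 + 3 + 3 + 4) / 6 = 30/6 = 5
  x̄ = (5.6667, 5),  deviation x̄ - mu_0 = (5.6667, 5) - (1, 1) = (4.6667, 4).

Step 2 — sample covariance matrix, S[i,j] = (1/(n-1)) · Σ_k (x_{k,i} - mean_i) · (x_{k,j} - mean_j), divisor n-1 = 5:
  S[A,A] = ((3.3333)·(3.3333) + (3.3333)·(3.3333) + (-4.6667)·(-4.6667) + (1.3333)·(1.3333) + (-4.6667)·(-4.6667) + (1.3333)·(1.3333)) / 5 = 69.3333/5 = 13.8667
  S[A,B] = ((3.3333)·(0) + (3.3333)·(2) + (-4.6667)·(3) + (1.3333)·(-2) + (-4.6667)·(-2) + (1.3333)·(-1)) / 5 = -2/5 = -0.4
  S[B,B] = ((0)·(0) + (2)·(2) + (3)·(3) + (-2)·(-2) + (-2)·(-2) + (-1)·(-1)) / 5 = 22/5 = 4.4
  S = [[13.8667, -0.4],
 [-0.4, 4.4]].

Step 3 — invert S. det(S) = 13.8667·4.4 - (-0.4)² = 60.8533.
  S^{-1} = (1/det) · [[d, -b], [-b, a]] = [[0.0723, 0.0066],
 [0.0066, 0.2279]].

Step 4 — quadratic form (x̄ - mu_0)^T · S^{-1} · (x̄ - mu_0):
  S^{-1} · (x̄ - mu_0) = (0.3637, 0.9422),
  (x̄ - mu_0)^T · [...] = (4.6667)·(0.3637) + (4)·(0.9422) = 5.466.

Step 5 — scale by n: T² = 6 · 5.466 = 32.7958.

T² ≈ 32.7958
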